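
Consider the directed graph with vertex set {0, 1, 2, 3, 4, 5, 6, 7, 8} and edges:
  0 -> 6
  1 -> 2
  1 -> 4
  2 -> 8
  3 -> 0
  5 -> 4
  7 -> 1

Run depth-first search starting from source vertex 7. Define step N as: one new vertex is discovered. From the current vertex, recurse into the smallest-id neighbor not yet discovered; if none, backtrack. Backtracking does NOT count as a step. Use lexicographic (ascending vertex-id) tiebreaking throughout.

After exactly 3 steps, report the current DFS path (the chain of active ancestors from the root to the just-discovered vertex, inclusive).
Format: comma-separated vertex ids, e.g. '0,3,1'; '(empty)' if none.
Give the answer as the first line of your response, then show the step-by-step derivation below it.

7,1,2

step 1: discover 7; path=7; order=7
step 2: discover 1; path=7>1; order=7,1
step 3: discover 2; path=7>1>2; order=7,1,2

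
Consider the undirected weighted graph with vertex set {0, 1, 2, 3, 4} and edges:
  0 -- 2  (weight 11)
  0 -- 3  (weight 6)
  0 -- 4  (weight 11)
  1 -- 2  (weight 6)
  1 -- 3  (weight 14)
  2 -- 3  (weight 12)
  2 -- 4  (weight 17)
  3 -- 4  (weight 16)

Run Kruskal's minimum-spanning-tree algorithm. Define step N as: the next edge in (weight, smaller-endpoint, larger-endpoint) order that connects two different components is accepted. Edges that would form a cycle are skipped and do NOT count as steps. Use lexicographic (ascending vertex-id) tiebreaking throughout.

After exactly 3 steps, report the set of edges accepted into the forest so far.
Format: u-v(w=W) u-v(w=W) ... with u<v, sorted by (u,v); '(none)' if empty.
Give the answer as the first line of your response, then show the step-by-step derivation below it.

0-2(w=11) 0-3(w=6) 1-2(w=6)

step 1: add edge 0-3 (w=6); MST = {0-3(w=6)}
step 2: add edge 1-2 (w=6); MST = {0-3(w=6) 1-2(w=6)}
step 3: add edge 0-2 (w=11); MST = {0-2(w=11) 0-3(w=6) 1-2(w=6)}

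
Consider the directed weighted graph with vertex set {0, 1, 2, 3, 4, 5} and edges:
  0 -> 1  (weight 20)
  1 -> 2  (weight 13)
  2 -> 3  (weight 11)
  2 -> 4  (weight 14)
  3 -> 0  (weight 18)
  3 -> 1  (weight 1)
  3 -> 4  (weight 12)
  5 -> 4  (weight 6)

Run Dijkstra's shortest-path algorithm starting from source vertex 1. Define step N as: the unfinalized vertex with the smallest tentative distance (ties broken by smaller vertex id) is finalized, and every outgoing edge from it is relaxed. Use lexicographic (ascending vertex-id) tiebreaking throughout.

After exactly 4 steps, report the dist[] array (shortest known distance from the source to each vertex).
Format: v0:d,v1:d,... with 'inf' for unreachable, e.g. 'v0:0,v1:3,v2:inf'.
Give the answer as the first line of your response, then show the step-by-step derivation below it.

v0:42,v1:0,v2:13,v3:24,v4:27,v5:inf

step 1: dist = v0:inf,v1:0,v2:13,v3:inf,v4:inf,v5:inf
step 2: dist = v0:inf,v1:0,v2:13,v3:24,v4:27,v5:inf
step 3: dist = v0:42,v1:0,v2:13,v3:24,v4:27,v5:inf
step 4: dist = v0:42,v1:0,v2:13,v3:24,v4:27,v5:inf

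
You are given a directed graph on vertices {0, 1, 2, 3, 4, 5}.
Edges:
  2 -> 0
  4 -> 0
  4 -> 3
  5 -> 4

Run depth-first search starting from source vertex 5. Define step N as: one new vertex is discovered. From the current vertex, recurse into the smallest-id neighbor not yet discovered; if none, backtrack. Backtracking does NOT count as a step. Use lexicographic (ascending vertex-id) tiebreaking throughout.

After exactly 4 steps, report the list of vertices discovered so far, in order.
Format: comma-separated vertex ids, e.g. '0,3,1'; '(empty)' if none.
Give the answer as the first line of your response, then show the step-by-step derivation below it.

5,4,0,3

step 1: discover 5; path=5; order=5
step 2: discover 4; path=5>4; order=5,4
step 3: discover 0; path=5>4>0; order=5,4,0
step 4: discover 3; path=5>4>3; order=5,4,0,3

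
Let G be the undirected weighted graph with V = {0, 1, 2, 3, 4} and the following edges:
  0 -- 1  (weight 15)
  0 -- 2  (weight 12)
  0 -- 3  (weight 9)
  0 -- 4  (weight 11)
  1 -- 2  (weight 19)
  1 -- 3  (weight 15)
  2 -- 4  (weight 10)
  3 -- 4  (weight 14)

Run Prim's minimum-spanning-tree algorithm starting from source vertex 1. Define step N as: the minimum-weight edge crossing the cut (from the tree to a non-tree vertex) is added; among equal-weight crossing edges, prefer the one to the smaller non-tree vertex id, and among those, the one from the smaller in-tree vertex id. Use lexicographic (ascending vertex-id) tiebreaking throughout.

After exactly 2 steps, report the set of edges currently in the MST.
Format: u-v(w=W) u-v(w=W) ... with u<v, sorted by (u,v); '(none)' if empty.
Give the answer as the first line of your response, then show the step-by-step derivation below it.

0-1(w=15) 0-3(w=9)

step 1: add edge 0-1 (w=15); MST = {0-1(w=15)}
step 2: add edge 0-3 (w=9); MST = {0-1(w=15) 0-3(w=9)}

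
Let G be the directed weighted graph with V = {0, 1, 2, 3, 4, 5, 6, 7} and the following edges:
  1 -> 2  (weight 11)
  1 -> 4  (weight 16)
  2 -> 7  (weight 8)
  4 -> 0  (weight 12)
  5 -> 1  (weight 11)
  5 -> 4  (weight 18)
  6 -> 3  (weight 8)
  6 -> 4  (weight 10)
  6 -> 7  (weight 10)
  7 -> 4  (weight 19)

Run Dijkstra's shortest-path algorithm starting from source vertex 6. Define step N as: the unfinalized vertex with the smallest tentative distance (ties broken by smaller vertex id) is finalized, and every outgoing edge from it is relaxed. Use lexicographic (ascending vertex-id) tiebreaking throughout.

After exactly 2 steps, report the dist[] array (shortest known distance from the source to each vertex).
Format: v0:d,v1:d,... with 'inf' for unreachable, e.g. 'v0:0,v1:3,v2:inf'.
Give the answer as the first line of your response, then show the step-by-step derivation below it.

v0:inf,v1:inf,v2:inf,v3:8,v4:10,v5:inf,v6:0,v7:10

step 1: dist = v0:inf,v1:inf,v2:inf,v3:8,v4:10,v5:inf,v6:0,v7:10
step 2: dist = v0:inf,v1:inf,v2:inf,v3:8,v4:10,v5:inf,v6:0,v7:10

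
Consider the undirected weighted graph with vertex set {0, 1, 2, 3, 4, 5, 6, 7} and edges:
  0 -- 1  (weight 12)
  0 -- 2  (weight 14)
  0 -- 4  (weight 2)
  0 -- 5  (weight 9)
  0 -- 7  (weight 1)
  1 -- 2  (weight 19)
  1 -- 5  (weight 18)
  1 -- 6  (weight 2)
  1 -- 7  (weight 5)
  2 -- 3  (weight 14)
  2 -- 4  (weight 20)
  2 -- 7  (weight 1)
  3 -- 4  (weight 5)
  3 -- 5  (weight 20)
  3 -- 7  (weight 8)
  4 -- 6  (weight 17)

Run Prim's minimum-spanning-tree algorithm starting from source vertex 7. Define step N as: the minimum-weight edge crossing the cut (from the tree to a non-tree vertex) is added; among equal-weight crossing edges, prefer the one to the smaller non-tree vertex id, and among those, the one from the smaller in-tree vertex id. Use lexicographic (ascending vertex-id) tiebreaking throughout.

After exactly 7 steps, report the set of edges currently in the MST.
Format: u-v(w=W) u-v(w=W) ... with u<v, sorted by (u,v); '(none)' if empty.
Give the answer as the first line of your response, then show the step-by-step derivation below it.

0-4(w=2) 0-5(w=9) 0-7(w=1) 1-6(w=2) 1-7(w=5) 2-7(w=1) 3-4(w=5)

step 1: add edge 0-7 (w=1); MST = {0-7(w=1)}
step 2: add edge 2-7 (w=1); MST = {0-7(w=1) 2-7(w=1)}
step 3: add edge 0-4 (w=2); MST = {0-4(w=2) 0-7(w=1) 2-7(w=1)}
step 4: add edge 1-7 (w=5); MST = {0-4(w=2) 0-7(w=1) 1-7(w=5) 2-7(w=1)}
step 5: add edge 1-6 (w=2); MST = {0-4(w=2) 0-7(w=1) 1-6(w=2) 1-7(w=5) 2-7(w=1)}
step 6: add edge 3-4 (w=5); MST = {0-4(w=2) 0-7(w=1) 1-6(w=2) 1-7(w=5) 2-7(w=1) 3-4(w=5)}
step 7: add edge 0-5 (w=9); MST = {0-4(w=2) 0-5(w=9) 0-7(w=1) 1-6(w=2) 1-7(w=5) 2-7(w=1) 3-4(w=5)}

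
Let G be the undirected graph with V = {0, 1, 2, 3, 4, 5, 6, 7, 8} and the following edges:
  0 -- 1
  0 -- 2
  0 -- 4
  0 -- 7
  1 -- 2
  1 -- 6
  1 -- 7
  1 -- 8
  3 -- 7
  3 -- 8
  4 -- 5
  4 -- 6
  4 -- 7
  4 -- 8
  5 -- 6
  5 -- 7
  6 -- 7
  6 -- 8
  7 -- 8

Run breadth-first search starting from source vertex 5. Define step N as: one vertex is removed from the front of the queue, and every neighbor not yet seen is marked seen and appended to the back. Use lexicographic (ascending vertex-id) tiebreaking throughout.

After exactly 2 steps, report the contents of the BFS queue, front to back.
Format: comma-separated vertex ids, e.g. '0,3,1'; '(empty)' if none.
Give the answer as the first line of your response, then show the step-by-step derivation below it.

6,7,0,8

step 1: dequeue 5; queue=[4,6,7]; order=5
step 2: dequeue 4; queue=[6,7,0,8]; order=5,4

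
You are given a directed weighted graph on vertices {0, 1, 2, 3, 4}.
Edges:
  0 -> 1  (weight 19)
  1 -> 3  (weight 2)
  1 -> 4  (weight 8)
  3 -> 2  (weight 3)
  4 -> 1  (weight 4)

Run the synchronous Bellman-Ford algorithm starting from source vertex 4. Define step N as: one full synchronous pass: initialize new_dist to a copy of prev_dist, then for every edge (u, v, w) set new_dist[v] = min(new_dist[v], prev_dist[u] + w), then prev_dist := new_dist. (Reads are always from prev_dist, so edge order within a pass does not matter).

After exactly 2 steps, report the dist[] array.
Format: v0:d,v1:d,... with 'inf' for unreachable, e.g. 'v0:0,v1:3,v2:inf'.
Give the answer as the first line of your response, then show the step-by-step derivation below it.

v0:inf,v1:4,v2:inf,v3:6,v4:0

step 1: dist = v0:inf,v1:4,v2:inf,v3:inf,v4:0
step 2: dist = v0:inf,v1:4,v2:inf,v3:6,v4:0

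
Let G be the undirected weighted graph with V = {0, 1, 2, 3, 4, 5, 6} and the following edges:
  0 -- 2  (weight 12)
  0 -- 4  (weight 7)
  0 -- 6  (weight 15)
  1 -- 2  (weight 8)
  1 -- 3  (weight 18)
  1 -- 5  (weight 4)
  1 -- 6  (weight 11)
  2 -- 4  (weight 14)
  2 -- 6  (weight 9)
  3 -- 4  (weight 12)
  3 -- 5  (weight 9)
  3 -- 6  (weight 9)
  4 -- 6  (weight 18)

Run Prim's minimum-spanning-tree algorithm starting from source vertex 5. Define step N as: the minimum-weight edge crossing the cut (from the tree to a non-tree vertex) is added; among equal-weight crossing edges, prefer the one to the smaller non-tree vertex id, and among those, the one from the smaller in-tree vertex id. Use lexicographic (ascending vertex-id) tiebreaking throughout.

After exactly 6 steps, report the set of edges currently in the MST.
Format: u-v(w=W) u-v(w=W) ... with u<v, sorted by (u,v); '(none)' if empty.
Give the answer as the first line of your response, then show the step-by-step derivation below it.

0-2(w=12) 0-4(w=7) 1-2(w=8) 1-5(w=4) 2-6(w=9) 3-5(w=9)

step 1: add edge 1-5 (w=4); MST = {1-5(w=4)}
step 2: add edge 1-2 (w=8); MST = {1-2(w=8) 1-5(w=4)}
step 3: add edge 3-5 (w=9); MST = {1-2(w=8) 1-5(w=4) 3-5(w=9)}
step 4: add edge 2-6 (w=9); MST = {1-2(w=8) 1-5(w=4) 2-6(w=9) 3-5(w=9)}
step 5: add edge 0-2 (w=12); MST = {0-2(w=12) 1-2(w=8) 1-5(w=4) 2-6(w=9) 3-5(w=9)}
step 6: add edge 0-4 (w=7); MST = {0-2(w=12) 0-4(w=7) 1-2(w=8) 1-5(w=4) 2-6(w=9) 3-5(w=9)}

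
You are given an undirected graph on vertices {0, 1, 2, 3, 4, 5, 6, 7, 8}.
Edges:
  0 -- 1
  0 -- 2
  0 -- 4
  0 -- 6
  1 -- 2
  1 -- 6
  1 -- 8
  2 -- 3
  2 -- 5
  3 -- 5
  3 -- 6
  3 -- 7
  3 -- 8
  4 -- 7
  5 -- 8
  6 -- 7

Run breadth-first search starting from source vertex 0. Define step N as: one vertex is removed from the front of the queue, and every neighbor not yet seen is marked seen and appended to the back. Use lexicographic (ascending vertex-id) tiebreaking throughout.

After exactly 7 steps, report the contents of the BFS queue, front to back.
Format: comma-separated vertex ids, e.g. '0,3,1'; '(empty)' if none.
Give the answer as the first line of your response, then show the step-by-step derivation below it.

5,7

step 1: dequeue 0; queue=[1,2,4,6]; order=0
step 2: dequeue 1; queue=[2,4,6,8]; order=0,1
step 3: dequeue 2; queue=[4,6,8,3,5]; order=0,1,2
step 4: dequeue 4; queue=[6,8,3,5,7]; order=0,1,2,4
step 5: dequeue 6; queue=[8,3,5,7]; order=0,1,2,4,6
step 6: dequeue 8; queue=[3,5,7]; order=0,1,2,4,6,8
step 7: dequeue 3; queue=[5,7]; order=0,1,2,4,6,8,3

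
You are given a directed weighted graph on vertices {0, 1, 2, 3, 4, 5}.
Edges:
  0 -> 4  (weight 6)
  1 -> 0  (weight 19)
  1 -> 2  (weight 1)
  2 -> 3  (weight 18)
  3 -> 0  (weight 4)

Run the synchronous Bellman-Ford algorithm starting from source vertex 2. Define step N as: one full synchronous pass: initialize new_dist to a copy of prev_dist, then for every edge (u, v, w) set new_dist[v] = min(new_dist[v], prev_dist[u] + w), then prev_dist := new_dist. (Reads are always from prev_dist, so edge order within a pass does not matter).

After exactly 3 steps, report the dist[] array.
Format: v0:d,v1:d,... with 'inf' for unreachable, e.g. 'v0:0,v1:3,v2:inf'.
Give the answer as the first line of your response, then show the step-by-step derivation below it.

v0:22,v1:inf,v2:0,v3:18,v4:28,v5:inf

step 1: dist = v0:inf,v1:inf,v2:0,v3:18,v4:inf,v5:inf
step 2: dist = v0:22,v1:inf,v2:0,v3:18,v4:inf,v5:inf
step 3: dist = v0:22,v1:inf,v2:0,v3:18,v4:28,v5:inf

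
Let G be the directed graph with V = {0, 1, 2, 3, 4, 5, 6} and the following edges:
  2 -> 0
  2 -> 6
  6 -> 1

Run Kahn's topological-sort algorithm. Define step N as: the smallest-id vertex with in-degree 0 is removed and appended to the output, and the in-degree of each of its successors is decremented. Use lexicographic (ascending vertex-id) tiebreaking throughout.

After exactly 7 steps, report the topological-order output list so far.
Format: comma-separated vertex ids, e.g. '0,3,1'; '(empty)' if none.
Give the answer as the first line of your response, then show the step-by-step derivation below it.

2,0,3,4,5,6,1

step 1: output 2; order=[2]; indeg=(0,1,0,0,0,0,0)
step 2: output 0; order=[2,0]; indeg=(0,1,0,0,0,0,0)
step 3: output 3; order=[2,0,3]; indeg=(0,1,0,0,0,0,0)
step 4: output 4; order=[2,0,3,4]; indeg=(0,1,0,0,0,0,0)
step 5: output 5; order=[2,0,3,4,5]; indeg=(0,1,0,0,0,0,0)
step 6: output 6; order=[2,0,3,4,5,6]; indeg=(0,0,0,0,0,0,0)
step 7: output 1; order=[2,0,3,4,5,6,1]; indeg=(0,0,0,0,0,0,0)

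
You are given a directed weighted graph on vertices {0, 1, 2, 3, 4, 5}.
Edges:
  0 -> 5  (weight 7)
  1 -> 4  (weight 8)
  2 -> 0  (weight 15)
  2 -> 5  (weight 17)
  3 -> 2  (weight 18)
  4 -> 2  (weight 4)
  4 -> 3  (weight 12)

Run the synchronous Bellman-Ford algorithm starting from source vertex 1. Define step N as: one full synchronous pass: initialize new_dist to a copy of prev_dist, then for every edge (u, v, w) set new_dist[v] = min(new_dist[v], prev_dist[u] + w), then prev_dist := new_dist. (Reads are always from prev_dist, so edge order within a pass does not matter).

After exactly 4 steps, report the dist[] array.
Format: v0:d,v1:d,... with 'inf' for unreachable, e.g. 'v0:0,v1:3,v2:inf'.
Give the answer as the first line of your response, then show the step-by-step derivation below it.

v0:27,v1:0,v2:12,v3:20,v4:8,v5:29

step 1: dist = v0:inf,v1:0,v2:inf,v3:inf,v4:8,v5:inf
step 2: dist = v0:inf,v1:0,v2:12,v3:20,v4:8,v5:inf
step 3: dist = v0:27,v1:0,v2:12,v3:20,v4:8,v5:29
step 4: dist = v0:27,v1:0,v2:12,v3:20,v4:8,v5:29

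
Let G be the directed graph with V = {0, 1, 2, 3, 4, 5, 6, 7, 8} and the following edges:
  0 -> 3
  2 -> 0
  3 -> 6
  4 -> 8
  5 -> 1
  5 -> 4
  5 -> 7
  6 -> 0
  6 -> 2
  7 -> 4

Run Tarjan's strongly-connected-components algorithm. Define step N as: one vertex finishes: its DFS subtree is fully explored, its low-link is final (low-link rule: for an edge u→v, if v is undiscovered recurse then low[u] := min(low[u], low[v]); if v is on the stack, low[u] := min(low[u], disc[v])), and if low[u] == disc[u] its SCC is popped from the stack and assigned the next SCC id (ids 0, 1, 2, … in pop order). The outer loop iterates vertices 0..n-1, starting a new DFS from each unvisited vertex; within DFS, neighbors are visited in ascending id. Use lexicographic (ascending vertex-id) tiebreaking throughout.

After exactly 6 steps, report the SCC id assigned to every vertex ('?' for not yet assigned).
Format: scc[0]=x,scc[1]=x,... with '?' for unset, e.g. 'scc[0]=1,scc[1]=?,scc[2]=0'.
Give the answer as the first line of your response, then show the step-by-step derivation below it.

scc[0]=0,scc[1]=1,scc[2]=0,scc[3]=0,scc[4]=?,scc[5]=?,scc[6]=0,scc[7]=?,scc[8]=2

step 1: low=(low[0]=0,low[1]=?,low[2]=0,low[3]=1,low[4]=?,low[5]=?,low[6]=0,low[7]=?,low[8]=?); scc=(scc[0]=?,scc[1]=?,scc[2]=?,scc[3]=?,scc[4]=?,scc[5]=?,scc[6]=?,scc[7]=?,scc[8]=?)
step 2: low=(low[0]=0,low[1]=?,low[2]=0,low[3]=1,low[4]=?,low[5]=?,low[6]=0,low[7]=?,low[8]=?); scc=(scc[0]=?,scc[1]=?,scc[2]=?,scc[3]=?,scc[4]=?,scc[5]=?,scc[6]=?,scc[7]=?,scc[8]=?)
step 3: low=(low[0]=0,low[1]=?,low[2]=0,low[3]=0,low[4]=?,low[5]=?,low[6]=0,low[7]=?,low[8]=?); scc=(scc[0]=?,scc[1]=?,scc[2]=?,scc[3]=?,scc[4]=?,scc[5]=?,scc[6]=?,scc[7]=?,scc[8]=?)
step 4: low=(low[0]=0,low[1]=?,low[2]=0,low[3]=0,low[4]=?,low[5]=?,low[6]=0,low[7]=?,low[8]=?); scc=(scc[0]=0,scc[1]=?,scc[2]=0,scc[3]=0,scc[4]=?,scc[5]=?,scc[6]=0,scc[7]=?,scc[8]=?)
step 5: low=(low[0]=0,low[1]=4,low[2]=0,low[3]=0,low[4]=?,low[5]=?,low[6]=0,low[7]=?,low[8]=?); scc=(scc[0]=0,scc[1]=1,scc[2]=0,scc[3]=0,scc[4]=?,scc[5]=?,scc[6]=0,scc[7]=?,scc[8]=?)
step 6: low=(low[0]=0,low[1]=4,low[2]=0,low[3]=0,low[4]=5,low[5]=?,low[6]=0,low[7]=?,low[8]=6); scc=(scc[0]=0,scc[1]=1,scc[2]=0,scc[3]=0,scc[4]=?,scc[5]=?,scc[6]=0,scc[7]=?,scc[8]=2)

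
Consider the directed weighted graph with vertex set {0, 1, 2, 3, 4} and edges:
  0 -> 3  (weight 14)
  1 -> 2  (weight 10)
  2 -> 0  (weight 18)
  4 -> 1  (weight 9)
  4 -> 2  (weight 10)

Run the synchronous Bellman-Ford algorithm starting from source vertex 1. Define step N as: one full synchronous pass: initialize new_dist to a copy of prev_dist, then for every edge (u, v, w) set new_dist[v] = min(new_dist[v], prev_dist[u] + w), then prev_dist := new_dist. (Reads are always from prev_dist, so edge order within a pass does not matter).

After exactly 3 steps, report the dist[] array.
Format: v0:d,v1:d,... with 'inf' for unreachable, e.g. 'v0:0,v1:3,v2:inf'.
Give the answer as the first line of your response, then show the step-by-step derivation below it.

v0:28,v1:0,v2:10,v3:42,v4:inf

step 1: dist = v0:inf,v1:0,v2:10,v3:inf,v4:inf
step 2: dist = v0:28,v1:0,v2:10,v3:inf,v4:inf
step 3: dist = v0:28,v1:0,v2:10,v3:42,v4:inf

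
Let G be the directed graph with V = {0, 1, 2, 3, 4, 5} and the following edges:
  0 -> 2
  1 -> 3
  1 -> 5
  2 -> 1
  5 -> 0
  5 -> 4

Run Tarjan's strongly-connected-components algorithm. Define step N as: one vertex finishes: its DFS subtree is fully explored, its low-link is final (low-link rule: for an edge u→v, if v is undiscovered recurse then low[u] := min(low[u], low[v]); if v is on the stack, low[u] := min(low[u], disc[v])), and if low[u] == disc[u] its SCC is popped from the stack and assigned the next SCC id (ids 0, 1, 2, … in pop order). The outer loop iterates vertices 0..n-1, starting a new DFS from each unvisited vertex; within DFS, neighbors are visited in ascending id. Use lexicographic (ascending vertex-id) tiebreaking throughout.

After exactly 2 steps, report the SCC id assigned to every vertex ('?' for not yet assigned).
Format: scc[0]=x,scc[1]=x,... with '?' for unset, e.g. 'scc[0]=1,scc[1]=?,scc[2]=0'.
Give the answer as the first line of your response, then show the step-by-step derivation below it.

scc[0]=?,scc[1]=?,scc[2]=?,scc[3]=0,scc[4]=1,scc[5]=?

step 1: low=(low[0]=0,low[1]=2,low[2]=1,low[3]=3,low[4]=?,low[5]=?); scc=(scc[0]=?,scc[1]=?,scc[2]=?,scc[3]=0,scc[4]=?,scc[5]=?)
step 2: low=(low[0]=0,low[1]=2,low[2]=1,low[3]=3,low[4]=5,low[5]=0); scc=(scc[0]=?,scc[1]=?,scc[2]=?,scc[3]=0,scc[4]=1,scc[5]=?)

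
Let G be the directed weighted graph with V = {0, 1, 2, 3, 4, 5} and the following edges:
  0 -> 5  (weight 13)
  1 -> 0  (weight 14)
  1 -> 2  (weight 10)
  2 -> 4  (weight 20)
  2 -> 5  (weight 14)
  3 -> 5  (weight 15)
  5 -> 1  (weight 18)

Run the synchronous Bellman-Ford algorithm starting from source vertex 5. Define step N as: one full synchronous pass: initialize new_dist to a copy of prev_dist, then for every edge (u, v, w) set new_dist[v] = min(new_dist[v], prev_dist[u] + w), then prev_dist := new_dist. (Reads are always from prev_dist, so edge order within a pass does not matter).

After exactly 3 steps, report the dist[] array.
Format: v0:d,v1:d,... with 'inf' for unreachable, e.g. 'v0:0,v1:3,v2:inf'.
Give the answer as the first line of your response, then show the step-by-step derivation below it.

v0:32,v1:18,v2:28,v3:inf,v4:48,v5:0

step 1: dist = v0:inf,v1:18,v2:inf,v3:inf,v4:inf,v5:0
step 2: dist = v0:32,v1:18,v2:28,v3:inf,v4:inf,v5:0
step 3: dist = v0:32,v1:18,v2:28,v3:inf,v4:48,v5:0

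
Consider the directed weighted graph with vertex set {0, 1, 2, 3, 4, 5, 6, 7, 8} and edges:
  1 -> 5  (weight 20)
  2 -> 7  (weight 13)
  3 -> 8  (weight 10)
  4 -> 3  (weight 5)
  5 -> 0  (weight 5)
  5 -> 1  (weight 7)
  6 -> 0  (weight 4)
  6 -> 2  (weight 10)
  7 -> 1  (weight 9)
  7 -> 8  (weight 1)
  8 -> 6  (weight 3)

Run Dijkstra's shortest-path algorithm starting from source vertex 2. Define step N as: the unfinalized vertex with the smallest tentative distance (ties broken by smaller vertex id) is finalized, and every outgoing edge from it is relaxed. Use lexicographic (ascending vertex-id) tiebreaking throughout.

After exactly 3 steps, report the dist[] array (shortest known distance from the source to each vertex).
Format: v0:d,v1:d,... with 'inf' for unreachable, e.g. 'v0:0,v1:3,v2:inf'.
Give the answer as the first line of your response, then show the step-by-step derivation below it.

v0:inf,v1:22,v2:0,v3:inf,v4:inf,v5:inf,v6:17,v7:13,v8:14

step 1: dist = v0:inf,v1:inf,v2:0,v3:inf,v4:inf,v5:inf,v6:inf,v7:13,v8:inf
step 2: dist = v0:inf,v1:22,v2:0,v3:inf,v4:inf,v5:inf,v6:inf,v7:13,v8:14
step 3: dist = v0:inf,v1:22,v2:0,v3:inf,v4:inf,v5:inf,v6:17,v7:13,v8:14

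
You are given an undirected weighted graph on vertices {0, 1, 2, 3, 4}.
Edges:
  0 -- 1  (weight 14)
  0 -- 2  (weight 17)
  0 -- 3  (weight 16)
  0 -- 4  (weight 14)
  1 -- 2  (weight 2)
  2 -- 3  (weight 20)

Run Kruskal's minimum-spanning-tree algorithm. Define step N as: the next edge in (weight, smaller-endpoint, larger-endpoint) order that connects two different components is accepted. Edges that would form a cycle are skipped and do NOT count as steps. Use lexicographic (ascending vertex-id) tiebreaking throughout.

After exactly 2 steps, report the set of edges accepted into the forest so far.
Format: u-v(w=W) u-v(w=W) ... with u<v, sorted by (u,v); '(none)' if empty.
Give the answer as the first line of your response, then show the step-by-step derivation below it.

0-1(w=14) 1-2(w=2)

step 1: add edge 1-2 (w=2); MST = {1-2(w=2)}
step 2: add edge 0-1 (w=14); MST = {0-1(w=14) 1-2(w=2)}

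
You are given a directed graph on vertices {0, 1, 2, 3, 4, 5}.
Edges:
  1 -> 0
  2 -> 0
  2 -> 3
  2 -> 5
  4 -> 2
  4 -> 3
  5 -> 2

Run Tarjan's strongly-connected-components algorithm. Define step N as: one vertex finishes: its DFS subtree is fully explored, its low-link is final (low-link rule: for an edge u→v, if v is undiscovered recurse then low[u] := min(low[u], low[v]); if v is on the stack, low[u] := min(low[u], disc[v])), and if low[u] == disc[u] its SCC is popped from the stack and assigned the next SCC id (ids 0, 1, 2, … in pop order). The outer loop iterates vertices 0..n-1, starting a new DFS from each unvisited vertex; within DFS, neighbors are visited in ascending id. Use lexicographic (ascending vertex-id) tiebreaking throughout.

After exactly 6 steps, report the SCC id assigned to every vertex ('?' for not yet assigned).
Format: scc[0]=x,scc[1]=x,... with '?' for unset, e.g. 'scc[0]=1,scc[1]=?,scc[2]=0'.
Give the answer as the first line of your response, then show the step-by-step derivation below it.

scc[0]=0,scc[1]=1,scc[2]=3,scc[3]=2,scc[4]=4,scc[5]=3

step 1: low=(low[0]=0,low[1]=?,low[2]=?,low[3]=?,low[4]=?,low[5]=?); scc=(scc[0]=0,scc[1]=?,scc[2]=?,scc[3]=?,scc[4]=?,scc[5]=?)
step 2: low=(low[0]=0,low[1]=1,low[2]=?,low[3]=?,low[4]=?,low[5]=?); scc=(scc[0]=0,scc[1]=1,scc[2]=?,scc[3]=?,scc[4]=?,scc[5]=?)
step 3: low=(low[0]=0,low[1]=1,low[2]=2,low[3]=3,low[4]=?,low[5]=?); scc=(scc[0]=0,scc[1]=1,scc[2]=?,scc[3]=2,scc[4]=?,scc[5]=?)
step 4: low=(low[0]=0,low[1]=1,low[2]=2,low[3]=3,low[4]=?,low[5]=2); scc=(scc[0]=0,scc[1]=1,scc[2]=?,scc[3]=2,scc[4]=?,scc[5]=?)
step 5: low=(low[0]=0,low[1]=1,low[2]=2,low[3]=3,low[4]=?,low[5]=2); scc=(scc[0]=0,scc[1]=1,scc[2]=3,scc[3]=2,scc[4]=?,scc[5]=3)
step 6: low=(low[0]=0,low[1]=1,low[2]=2,low[3]=3,low[4]=5,low[5]=2); scc=(scc[0]=0,scc[1]=1,scc[2]=3,scc[3]=2,scc[4]=4,scc[5]=3)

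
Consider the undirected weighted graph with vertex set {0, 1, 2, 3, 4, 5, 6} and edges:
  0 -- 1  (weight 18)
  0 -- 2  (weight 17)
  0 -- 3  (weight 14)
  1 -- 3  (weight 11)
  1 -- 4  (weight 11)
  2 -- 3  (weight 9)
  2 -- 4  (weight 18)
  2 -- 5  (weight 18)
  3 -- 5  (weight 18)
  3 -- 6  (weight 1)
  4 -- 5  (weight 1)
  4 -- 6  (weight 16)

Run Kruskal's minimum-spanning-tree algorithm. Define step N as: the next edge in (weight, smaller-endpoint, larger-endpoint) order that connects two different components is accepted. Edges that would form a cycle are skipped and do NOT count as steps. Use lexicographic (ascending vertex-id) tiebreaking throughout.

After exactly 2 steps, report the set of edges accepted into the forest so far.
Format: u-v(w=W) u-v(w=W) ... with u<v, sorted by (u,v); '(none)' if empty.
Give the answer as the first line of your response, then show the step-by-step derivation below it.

3-6(w=1) 4-5(w=1)

step 1: add edge 3-6 (w=1); MST = {3-6(w=1)}
step 2: add edge 4-5 (w=1); MST = {3-6(w=1) 4-5(w=1)}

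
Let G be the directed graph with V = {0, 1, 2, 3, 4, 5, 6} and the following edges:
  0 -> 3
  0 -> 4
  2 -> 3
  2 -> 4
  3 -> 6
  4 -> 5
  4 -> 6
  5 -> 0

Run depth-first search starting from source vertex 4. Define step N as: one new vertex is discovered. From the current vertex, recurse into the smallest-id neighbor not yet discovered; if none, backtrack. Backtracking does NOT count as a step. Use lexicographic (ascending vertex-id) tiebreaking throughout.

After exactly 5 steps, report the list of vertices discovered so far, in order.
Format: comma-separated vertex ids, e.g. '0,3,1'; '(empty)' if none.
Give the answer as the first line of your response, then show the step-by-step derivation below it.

4,5,0,3,6

step 1: discover 4; path=4; order=4
step 2: discover 5; path=4>5; order=4,5
step 3: discover 0; path=4>5>0; order=4,5,0
step 4: discover 3; path=4>5>0>3; order=4,5,0,3
step 5: discover 6; path=4>5>0>3>6; order=4,5,0,3,6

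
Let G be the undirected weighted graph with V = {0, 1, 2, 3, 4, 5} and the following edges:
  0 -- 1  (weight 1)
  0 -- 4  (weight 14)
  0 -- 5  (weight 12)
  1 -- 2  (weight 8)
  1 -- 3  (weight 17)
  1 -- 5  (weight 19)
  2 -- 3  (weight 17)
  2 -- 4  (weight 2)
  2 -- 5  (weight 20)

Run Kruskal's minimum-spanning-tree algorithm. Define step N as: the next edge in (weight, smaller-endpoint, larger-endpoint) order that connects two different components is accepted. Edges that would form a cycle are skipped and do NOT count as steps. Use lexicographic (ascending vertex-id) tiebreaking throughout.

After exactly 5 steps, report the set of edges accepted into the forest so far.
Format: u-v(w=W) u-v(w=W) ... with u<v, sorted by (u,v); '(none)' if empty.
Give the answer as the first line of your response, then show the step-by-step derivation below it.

0-1(w=1) 0-5(w=12) 1-2(w=8) 1-3(w=17) 2-4(w=2)

step 1: add edge 0-1 (w=1); MST = {0-1(w=1)}
step 2: add edge 2-4 (w=2); MST = {0-1(w=1) 2-4(w=2)}
step 3: add edge 1-2 (w=8); MST = {0-1(w=1) 1-2(w=8) 2-4(w=2)}
step 4: add edge 0-5 (w=12); MST = {0-1(w=1) 0-5(w=12) 1-2(w=8) 2-4(w=2)}
step 5: add edge 1-3 (w=17); MST = {0-1(w=1) 0-5(w=12) 1-2(w=8) 1-3(w=17) 2-4(w=2)}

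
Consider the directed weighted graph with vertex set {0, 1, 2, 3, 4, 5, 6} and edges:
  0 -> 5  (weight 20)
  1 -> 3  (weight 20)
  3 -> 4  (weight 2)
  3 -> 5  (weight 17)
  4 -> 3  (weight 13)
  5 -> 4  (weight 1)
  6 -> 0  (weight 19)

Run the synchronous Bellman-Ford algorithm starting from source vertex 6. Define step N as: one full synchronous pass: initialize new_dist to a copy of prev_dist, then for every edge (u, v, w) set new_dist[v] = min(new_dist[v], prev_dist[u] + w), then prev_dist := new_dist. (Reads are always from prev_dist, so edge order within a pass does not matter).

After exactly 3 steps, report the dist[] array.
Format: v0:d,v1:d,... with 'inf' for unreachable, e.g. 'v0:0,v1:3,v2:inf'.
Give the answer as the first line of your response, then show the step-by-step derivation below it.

v0:19,v1:inf,v2:inf,v3:inf,v4:40,v5:39,v6:0

step 1: dist = v0:19,v1:inf,v2:inf,v3:inf,v4:inf,v5:inf,v6:0
step 2: dist = v0:19,v1:inf,v2:inf,v3:inf,v4:inf,v5:39,v6:0
step 3: dist = v0:19,v1:inf,v2:inf,v3:inf,v4:40,v5:39,v6:0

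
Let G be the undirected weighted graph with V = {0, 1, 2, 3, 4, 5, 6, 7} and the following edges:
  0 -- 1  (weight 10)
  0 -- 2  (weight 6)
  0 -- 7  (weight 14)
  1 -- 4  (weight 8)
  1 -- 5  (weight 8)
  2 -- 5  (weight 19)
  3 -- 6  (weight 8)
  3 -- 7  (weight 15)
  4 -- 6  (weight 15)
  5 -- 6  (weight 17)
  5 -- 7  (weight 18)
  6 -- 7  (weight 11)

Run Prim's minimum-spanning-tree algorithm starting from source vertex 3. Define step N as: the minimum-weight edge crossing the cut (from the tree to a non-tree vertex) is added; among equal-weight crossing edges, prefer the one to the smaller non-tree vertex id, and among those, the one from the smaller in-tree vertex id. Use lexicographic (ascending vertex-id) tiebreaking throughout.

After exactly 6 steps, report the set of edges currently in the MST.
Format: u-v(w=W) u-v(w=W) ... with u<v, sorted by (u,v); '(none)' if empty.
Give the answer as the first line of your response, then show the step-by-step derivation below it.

0-1(w=10) 0-2(w=6) 0-7(w=14) 1-4(w=8) 3-6(w=8) 6-7(w=11)

step 1: add edge 3-6 (w=8); MST = {3-6(w=8)}
step 2: add edge 6-7 (w=11); MST = {3-6(w=8) 6-7(w=11)}
step 3: add edge 0-7 (w=14); MST = {0-7(w=14) 3-6(w=8) 6-7(w=11)}
step 4: add edge 0-2 (w=6); MST = {0-2(w=6) 0-7(w=14) 3-6(w=8) 6-7(w=11)}
step 5: add edge 0-1 (w=10); MST = {0-1(w=10) 0-2(w=6) 0-7(w=14) 3-6(w=8) 6-7(w=11)}
step 6: add edge 1-4 (w=8); MST = {0-1(w=10) 0-2(w=6) 0-7(w=14) 1-4(w=8) 3-6(w=8) 6-7(w=11)}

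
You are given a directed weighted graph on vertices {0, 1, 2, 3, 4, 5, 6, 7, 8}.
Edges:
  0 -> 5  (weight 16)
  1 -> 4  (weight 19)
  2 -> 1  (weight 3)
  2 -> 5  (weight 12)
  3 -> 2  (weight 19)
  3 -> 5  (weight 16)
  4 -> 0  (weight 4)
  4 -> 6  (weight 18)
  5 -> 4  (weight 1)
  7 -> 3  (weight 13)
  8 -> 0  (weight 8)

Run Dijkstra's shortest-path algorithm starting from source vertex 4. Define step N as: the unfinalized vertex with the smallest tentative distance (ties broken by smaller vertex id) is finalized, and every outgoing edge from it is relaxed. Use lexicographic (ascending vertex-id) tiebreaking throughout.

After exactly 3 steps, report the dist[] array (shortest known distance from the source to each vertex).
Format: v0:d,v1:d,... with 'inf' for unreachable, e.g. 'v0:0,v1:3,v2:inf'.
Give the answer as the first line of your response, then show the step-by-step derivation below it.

v0:4,v1:inf,v2:inf,v3:inf,v4:0,v5:20,v6:18,v7:inf,v8:inf

step 1: dist = v0:4,v1:inf,v2:inf,v3:inf,v4:0,v5:inf,v6:18,v7:inf,v8:inf
step 2: dist = v0:4,v1:inf,v2:inf,v3:inf,v4:0,v5:20,v6:18,v7:inf,v8:inf
step 3: dist = v0:4,v1:inf,v2:inf,v3:inf,v4:0,v5:20,v6:18,v7:inf,v8:inf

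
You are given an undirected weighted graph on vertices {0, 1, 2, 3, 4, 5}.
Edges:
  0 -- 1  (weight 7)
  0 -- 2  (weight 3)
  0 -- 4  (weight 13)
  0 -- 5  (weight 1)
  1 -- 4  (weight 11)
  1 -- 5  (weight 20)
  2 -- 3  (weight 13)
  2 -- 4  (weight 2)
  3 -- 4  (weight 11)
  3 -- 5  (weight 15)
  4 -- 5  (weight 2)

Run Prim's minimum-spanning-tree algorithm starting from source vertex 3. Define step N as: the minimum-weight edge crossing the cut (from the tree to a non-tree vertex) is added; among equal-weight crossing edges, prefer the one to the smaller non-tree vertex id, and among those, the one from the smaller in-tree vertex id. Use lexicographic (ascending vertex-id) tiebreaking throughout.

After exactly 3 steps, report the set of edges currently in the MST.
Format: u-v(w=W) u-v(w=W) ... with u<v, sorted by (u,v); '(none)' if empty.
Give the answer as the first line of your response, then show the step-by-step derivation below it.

2-4(w=2) 3-4(w=11) 4-5(w=2)

step 1: add edge 3-4 (w=11); MST = {3-4(w=11)}
step 2: add edge 2-4 (w=2); MST = {2-4(w=2) 3-4(w=11)}
step 3: add edge 4-5 (w=2); MST = {2-4(w=2) 3-4(w=11) 4-5(w=2)}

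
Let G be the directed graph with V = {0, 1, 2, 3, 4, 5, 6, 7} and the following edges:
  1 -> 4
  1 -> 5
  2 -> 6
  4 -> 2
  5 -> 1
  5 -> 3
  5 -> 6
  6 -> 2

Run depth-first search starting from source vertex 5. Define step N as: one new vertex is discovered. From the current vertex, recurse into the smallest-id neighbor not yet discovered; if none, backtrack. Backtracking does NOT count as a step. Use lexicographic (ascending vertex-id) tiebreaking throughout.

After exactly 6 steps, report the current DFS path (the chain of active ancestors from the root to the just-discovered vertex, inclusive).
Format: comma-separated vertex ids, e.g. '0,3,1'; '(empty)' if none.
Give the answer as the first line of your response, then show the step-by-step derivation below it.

5,3

step 1: discover 5; path=5; order=5
step 2: discover 1; path=5>1; order=5,1
step 3: discover 4; path=5>1>4; order=5,1,4
step 4: discover 2; path=5>1>4>2; order=5,1,4,2
step 5: discover 6; path=5>1>4>2>6; order=5,1,4,2,6
step 6: discover 3; path=5>3; order=5,1,4,2,6,3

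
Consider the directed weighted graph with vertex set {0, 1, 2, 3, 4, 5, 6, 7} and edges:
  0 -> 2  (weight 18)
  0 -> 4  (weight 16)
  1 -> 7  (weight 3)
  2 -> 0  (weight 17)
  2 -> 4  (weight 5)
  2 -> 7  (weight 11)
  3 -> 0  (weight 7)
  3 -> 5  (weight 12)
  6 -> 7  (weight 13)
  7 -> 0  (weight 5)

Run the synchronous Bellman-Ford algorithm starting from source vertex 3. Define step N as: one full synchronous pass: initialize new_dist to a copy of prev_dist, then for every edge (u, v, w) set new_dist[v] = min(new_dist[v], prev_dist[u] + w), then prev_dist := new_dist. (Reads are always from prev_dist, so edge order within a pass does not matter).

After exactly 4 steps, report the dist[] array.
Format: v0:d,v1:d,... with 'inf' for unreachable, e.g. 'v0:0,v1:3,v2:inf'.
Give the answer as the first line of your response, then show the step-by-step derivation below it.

v0:7,v1:inf,v2:25,v3:0,v4:23,v5:12,v6:inf,v7:36

step 1: dist = v0:7,v1:inf,v2:inf,v3:0,v4:inf,v5:12,v6:inf,v7:inf
step 2: dist = v0:7,v1:inf,v2:25,v3:0,v4:23,v5:12,v6:inf,v7:inf
step 3: dist = v0:7,v1:inf,v2:25,v3:0,v4:23,v5:12,v6:inf,v7:36
step 4: dist = v0:7,v1:inf,v2:25,v3:0,v4:23,v5:12,v6:inf,v7:36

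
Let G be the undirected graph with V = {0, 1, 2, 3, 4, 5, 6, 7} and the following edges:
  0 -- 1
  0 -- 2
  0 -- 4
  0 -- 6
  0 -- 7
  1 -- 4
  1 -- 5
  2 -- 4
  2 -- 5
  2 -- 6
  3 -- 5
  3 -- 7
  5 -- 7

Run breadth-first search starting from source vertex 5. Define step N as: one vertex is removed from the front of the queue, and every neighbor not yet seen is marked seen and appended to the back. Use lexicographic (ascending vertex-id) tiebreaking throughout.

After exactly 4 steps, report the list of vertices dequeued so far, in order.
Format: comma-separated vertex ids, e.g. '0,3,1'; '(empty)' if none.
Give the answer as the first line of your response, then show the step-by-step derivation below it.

5,1,2,3

step 1: dequeue 5; queue=[1,2,3,7]; order=5
step 2: dequeue 1; queue=[2,3,7,0,4]; order=5,1
step 3: dequeue 2; queue=[3,7,0,4,6]; order=5,1,2
step 4: dequeue 3; queue=[7,0,4,6]; order=5,1,2,3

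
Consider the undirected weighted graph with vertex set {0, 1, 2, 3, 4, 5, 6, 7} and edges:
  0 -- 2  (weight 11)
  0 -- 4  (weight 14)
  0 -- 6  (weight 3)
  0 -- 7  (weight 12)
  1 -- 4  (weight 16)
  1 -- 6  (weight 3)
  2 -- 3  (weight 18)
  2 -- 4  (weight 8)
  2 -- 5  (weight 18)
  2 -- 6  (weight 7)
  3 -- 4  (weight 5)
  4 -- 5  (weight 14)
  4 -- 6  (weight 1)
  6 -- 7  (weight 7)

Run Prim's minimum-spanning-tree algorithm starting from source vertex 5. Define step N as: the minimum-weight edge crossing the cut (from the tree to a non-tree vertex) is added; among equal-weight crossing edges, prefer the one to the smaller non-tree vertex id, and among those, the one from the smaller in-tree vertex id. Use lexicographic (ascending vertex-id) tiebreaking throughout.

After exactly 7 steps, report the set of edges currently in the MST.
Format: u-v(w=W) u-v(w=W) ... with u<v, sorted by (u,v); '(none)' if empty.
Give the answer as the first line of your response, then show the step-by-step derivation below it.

0-6(w=3) 1-6(w=3) 2-6(w=7) 3-4(w=5) 4-5(w=14) 4-6(w=1) 6-7(w=7)

step 1: add edge 4-5 (w=14); MST = {4-5(w=14)}
step 2: add edge 4-6 (w=1); MST = {4-5(w=14) 4-6(w=1)}
step 3: add edge 0-6 (w=3); MST = {0-6(w=3) 4-5(w=14) 4-6(w=1)}
step 4: add edge 1-6 (w=3); MST = {0-6(w=3) 1-6(w=3) 4-5(w=14) 4-6(w=1)}
step 5: add edge 3-4 (w=5); MST = {0-6(w=3) 1-6(w=3) 3-4(w=5) 4-5(w=14) 4-6(w=1)}
step 6: add edge 2-6 (w=7); MST = {0-6(w=3) 1-6(w=3) 2-6(w=7) 3-4(w=5) 4-5(w=14) 4-6(w=1)}
step 7: add edge 6-7 (w=7); MST = {0-6(w=3) 1-6(w=3) 2-6(w=7) 3-4(w=5) 4-5(w=14) 4-6(w=1) 6-7(w=7)}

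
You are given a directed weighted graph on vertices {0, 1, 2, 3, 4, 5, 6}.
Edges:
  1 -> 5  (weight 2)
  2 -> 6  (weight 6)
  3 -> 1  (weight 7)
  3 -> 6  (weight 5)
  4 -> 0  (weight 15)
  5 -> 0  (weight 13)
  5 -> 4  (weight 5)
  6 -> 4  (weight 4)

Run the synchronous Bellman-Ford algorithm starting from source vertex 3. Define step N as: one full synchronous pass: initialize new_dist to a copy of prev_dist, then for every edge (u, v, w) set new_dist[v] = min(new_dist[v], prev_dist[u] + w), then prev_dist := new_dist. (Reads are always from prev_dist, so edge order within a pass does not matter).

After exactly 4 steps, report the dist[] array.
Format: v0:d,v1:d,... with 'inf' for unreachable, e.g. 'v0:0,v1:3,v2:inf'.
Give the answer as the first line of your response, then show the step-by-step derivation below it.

v0:22,v1:7,v2:inf,v3:0,v4:9,v5:9,v6:5

step 1: dist = v0:inf,v1:7,v2:inf,v3:0,v4:inf,v5:inf,v6:5
step 2: dist = v0:inf,v1:7,v2:inf,v3:0,v4:9,v5:9,v6:5
step 3: dist = v0:22,v1:7,v2:inf,v3:0,v4:9,v5:9,v6:5
step 4: dist = v0:22,v1:7,v2:inf,v3:0,v4:9,v5:9,v6:5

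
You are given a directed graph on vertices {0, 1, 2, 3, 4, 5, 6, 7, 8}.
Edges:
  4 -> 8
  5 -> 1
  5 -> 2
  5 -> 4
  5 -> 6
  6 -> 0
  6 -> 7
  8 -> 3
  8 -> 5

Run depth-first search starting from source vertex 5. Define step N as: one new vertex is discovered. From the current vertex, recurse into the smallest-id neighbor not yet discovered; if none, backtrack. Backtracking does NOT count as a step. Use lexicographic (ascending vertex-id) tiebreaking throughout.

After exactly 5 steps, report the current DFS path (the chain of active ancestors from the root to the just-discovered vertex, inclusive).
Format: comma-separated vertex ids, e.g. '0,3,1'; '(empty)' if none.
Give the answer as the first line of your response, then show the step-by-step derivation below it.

5,4,8

step 1: discover 5; path=5; order=5
step 2: discover 1; path=5>1; order=5,1
step 3: discover 2; path=5>2; order=5,1,2
step 4: discover 4; path=5>4; order=5,1,2,4
step 5: discover 8; path=5>4>8; order=5,1,2,4,8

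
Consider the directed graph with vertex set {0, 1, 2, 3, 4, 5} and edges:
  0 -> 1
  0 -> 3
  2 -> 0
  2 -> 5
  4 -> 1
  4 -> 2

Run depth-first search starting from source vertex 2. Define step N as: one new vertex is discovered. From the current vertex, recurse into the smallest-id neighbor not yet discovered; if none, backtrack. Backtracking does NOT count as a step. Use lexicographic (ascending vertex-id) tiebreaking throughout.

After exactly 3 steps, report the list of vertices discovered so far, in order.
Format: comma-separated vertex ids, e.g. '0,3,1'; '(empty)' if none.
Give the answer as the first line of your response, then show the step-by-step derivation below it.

2,0,1

step 1: discover 2; path=2; order=2
step 2: discover 0; path=2>0; order=2,0
step 3: discover 1; path=2>0>1; order=2,0,1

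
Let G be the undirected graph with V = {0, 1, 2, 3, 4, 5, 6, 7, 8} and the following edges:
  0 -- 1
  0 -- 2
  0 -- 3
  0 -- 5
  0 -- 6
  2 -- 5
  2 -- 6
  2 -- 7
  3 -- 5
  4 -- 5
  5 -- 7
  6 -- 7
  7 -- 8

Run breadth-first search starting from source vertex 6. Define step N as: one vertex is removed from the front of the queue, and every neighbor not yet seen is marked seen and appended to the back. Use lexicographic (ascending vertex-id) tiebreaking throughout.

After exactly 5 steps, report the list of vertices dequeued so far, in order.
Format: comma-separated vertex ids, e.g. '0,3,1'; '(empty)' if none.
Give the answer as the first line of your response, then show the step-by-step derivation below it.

6,0,2,7,1

step 1: dequeue 6; queue=[0,2,7]; order=6
step 2: dequeue 0; queue=[2,7,1,3,5]; order=6,0
step 3: dequeue 2; queue=[7,1,3,5]; order=6,0,2
step 4: dequeue 7; queue=[1,3,5,8]; order=6,0,2,7
step 5: dequeue 1; queue=[3,5,8]; order=6,0,2,7,1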